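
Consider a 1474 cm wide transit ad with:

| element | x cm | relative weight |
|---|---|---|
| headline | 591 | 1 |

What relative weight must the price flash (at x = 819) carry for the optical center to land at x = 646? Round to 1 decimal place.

w ≈ 0.3

The single fixed element contributes weight 1, moment 1·591 = 591.
For the centroid to hit 646: (591 + w·819) / (1 + w) = 646.
Solving: w = (646·1 − 591) / (819 − 646) = 55 / 173 ≈ 0.32.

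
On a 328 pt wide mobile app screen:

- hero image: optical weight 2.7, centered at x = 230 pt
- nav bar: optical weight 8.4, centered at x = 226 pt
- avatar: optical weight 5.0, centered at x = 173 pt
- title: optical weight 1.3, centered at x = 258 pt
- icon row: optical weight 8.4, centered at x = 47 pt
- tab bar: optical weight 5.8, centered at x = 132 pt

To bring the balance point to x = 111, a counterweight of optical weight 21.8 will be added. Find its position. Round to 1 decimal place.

New total weight: (2.7 + 8.4 + 5.0 + 1.3 + 8.4 + 5.8) + 21.8 = 53.4.
x: need Σw·x = 53.4·111 = 5927.4. Existing = 2.7·230 + 8.4·226 + 5.0·173 + 1.3·258 + 8.4·47 + 5.8·132 = 4880.2. Remainder 1047.2 / 21.8 ≈ 48.04.

x ≈ 48.0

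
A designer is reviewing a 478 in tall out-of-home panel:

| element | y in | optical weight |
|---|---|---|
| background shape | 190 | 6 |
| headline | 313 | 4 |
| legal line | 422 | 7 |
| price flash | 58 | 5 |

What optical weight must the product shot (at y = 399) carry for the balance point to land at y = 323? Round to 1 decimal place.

w ≈ 19.3

Existing Σw = 22 (6 + 4 + 7 + 5); existing moment 6·190 + 4·313 + 7·422 + 5·58 = 5636.
Balance at y = 323 requires (5636 + w·399) / (22 + w) = 323.
Rearranging, w·(399 − 323) = 323·22 − 5636 = 1470, so w ≈ 1470/76 = 19.34.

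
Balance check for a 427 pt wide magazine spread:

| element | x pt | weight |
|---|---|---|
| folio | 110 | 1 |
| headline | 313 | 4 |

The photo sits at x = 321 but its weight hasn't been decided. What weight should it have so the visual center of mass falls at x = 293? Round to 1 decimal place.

w ≈ 3.7

Existing Σw = 5 (1 + 4); existing moment 1·110 + 4·313 = 1362.
Set Σw·x/Σw = 293: (1362 + 321w) = 293·(5 + w).
Rearranging, w·(321 − 293) = 293·5 − 1362 = 103, so w ≈ 103/28 = 3.68.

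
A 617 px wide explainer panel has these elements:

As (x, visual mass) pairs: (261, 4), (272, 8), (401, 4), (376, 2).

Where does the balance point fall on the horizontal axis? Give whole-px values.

x ≈ 310

Total weight = 4 + 8 + 4 + 2 = 18.
Σw·x = 4·261 + 8·272 + 4·401 + 2·376 = 5576, so x̄ = 5576/18 ≈ 309.78.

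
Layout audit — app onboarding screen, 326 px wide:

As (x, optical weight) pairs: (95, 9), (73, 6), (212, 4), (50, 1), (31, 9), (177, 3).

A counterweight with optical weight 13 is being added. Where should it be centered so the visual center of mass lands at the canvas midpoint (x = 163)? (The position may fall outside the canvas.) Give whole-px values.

x ≈ 333

After adding the counterweight, total weight = 9 + 6 + 4 + 1 + 9 + 3 + 13 = 45.
x: target moment 45×163 = 7335; current 9·95 + 6·73 + 4·212 + 1·50 + 9·31 + 3·177 = 3001; the counterweight supplies 4334, so x = 4334/13 ≈ 333.38.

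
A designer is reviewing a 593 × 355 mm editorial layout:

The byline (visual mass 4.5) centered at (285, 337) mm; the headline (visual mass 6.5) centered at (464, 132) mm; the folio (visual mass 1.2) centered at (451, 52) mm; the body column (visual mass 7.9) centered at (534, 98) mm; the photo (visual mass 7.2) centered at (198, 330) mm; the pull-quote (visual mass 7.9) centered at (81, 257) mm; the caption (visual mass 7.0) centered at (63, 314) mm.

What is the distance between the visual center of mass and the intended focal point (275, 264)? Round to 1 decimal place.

≈ 31.4 mm

Total weight = 4.5 + 6.5 + 1.2 + 7.9 + 7.2 + 7.9 + 7.0 = 42.2.
x-moment: 4.5·285 + 6.5·464 + 1.2·451 + 7.9·534 + 7.2·198 + 7.9·81 + 7.0·63 = 11564.8; centroid 11564.8/42.2 ≈ 274.05.
y-moment: 4.5·337 + 6.5·132 + 1.2·52 + 7.9·98 + 7.2·330 + 7.9·257 + 7.0·314 = 9815.4; centroid 9815.4/42.2 ≈ 232.59.
From (275, 264): dx = -0.95, dy = -31.41, so the distance is √(dx²+dy²) ≈ 31.42.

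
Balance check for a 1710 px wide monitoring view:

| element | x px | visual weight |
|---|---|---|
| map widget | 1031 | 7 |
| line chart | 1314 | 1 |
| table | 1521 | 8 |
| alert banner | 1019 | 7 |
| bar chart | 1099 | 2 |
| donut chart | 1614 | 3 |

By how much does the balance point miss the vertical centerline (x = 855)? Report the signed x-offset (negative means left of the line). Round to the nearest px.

Total weight = 7 + 1 + 8 + 7 + 2 + 3 = 28.
Σw·x = 34872; x̄ = 34872/28 ≈ 1245.43.
Against x = 855, that's 1245.43 − 855 = 390.43.

≈ 390 px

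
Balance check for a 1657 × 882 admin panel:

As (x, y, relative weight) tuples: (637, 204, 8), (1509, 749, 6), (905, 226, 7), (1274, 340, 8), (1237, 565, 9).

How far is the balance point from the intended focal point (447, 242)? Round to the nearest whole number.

≈ 674

Total weight = 8 + 6 + 7 + 8 + 9 = 38.
Σw·x = 8·637 + 6·1509 + 7·905 + 8·1274 + 9·1237 = 41810, so x̄ = 41810/38 ≈ 1100.26.
Σw·y = 8·204 + 6·749 + 7·226 + 8·340 + 9·565 = 15513, so ȳ = 15513/38 ≈ 408.24.
From (447, 242): dx = 653.26, dy = 166.24, so the distance is √(dx²+dy²) ≈ 674.08.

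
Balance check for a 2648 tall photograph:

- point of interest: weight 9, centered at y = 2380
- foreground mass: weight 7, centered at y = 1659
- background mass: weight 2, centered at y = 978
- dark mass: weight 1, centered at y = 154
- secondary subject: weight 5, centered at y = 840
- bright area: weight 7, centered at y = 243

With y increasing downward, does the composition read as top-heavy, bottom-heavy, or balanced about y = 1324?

Total weight = 9 + 7 + 2 + 1 + 5 + 7 = 31.
y: moment 41044 / weight 31 ≈ 1324.00
That equals the midline 1324 — balanced.

balanced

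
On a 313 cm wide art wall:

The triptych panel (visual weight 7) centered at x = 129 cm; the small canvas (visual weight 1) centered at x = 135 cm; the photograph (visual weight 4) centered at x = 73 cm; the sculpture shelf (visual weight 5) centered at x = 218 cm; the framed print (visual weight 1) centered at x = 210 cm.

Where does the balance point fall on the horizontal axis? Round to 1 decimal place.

x ≈ 146.1

Total weight = 7 + 1 + 4 + 5 + 1 = 18.
x: (7·129 + 1·135 + 4·73 + 5·218 + 1·210) / 18 = 2630 / 18 ≈ 146.11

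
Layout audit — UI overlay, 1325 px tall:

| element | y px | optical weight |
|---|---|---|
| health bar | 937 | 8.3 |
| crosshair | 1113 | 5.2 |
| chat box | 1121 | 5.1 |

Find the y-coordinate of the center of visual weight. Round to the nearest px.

y ≈ 1037

Total weight = 8.3 + 5.2 + 5.1 = 18.6.
y: (8.3·937 + 5.2·1113 + 5.1·1121) / 18.6 = 19281.8 / 18.6 ≈ 1036.66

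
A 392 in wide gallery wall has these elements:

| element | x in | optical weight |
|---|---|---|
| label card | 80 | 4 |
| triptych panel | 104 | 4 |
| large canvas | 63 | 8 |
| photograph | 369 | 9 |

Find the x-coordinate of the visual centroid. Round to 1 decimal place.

Σw = 4 + 4 + 8 + 9 = 25.
x: (4·80 + 4·104 + 8·63 + 9·369) / 25 = 4561 / 25 ≈ 182.44

x ≈ 182.4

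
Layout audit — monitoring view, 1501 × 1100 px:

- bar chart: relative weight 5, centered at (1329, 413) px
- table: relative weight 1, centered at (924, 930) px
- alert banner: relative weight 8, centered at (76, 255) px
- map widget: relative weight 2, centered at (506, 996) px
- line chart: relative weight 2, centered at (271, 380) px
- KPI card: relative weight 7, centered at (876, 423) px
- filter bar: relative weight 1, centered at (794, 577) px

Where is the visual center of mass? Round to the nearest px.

Total weight = 5 + 1 + 8 + 2 + 2 + 7 + 1 = 26.
Σw·x = 5·1329 + 1·924 + 8·76 + 2·506 + 2·271 + 7·876 + 1·794 = 16657, so x̄ = 16657/26 ≈ 640.65.
Σw·y = 5·413 + 1·930 + 8·255 + 2·996 + 2·380 + 7·423 + 1·577 = 11325, so ȳ = 11325/26 ≈ 435.58.

(641, 436)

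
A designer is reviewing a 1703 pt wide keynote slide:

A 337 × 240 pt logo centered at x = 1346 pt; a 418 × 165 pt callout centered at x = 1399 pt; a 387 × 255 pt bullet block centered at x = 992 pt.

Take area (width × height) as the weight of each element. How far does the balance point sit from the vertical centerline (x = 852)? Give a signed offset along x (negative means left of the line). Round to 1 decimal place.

Taking area as weight: logo 337·240 = 80880, callout 418·165 = 68970, bullet block 387·255 = 98685. Sum 248535.
Σw·x = 80880·1346 + 68970·1399 + 98685·992 = 303249030, so x̄ = 303249030/248535 ≈ 1220.15.
Against x = 852, that's 1220.15 − 852 = 368.15.

≈ 368.1 pt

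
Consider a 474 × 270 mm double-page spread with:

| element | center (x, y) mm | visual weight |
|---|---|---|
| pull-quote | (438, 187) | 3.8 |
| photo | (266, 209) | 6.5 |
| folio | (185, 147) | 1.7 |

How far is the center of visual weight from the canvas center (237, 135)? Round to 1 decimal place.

≈ 92.6 mm

Total weight = 3.8 + 6.5 + 1.7 = 12.0.
Σw·x = 3.8·438 + 6.5·266 + 1.7·185 = 3707.9, so x̄ = 3707.9/12.0 ≈ 308.99.
Σw·y = 3.8·187 + 6.5·209 + 1.7·147 = 2319.0, so ȳ = 2319.0/12.0 ≈ 193.25.
Relative to (237, 135): Δ = (71.99, 58.25); |Δ| = √(71.99² + 58.25²) ≈ 92.61.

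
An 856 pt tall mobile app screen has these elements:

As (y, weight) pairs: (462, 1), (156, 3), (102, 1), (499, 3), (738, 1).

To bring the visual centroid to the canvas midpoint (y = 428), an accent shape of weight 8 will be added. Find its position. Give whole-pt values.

After adding the accent shape, total weight = 1 + 3 + 1 + 3 + 1 + 8 = 17.
Along y: (3267 + 8·y) / 17 = 428 (existing moment 1·462 + 3·156 + 1·102 + 3·499 + 1·738 = 3267) ⇒ y = (7276 − 3267) / 8 ≈ 501.12.

y ≈ 501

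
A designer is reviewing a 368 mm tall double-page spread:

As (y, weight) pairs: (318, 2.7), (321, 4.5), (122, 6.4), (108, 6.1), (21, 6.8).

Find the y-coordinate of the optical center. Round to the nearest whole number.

y ≈ 147

Σw = 2.7 + 4.5 + 6.4 + 6.1 + 6.8 = 26.5.
y-moment: 2.7·318 + 4.5·321 + 6.4·122 + 6.1·108 + 6.8·21 = 3885.5; centroid 3885.5/26.5 ≈ 146.62.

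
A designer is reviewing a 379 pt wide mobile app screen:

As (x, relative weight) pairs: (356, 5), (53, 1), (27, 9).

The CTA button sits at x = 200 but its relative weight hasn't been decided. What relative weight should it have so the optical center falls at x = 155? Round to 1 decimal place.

Existing Σw = 15 (5 + 1 + 9); existing moment 5·356 + 1·53 + 9·27 = 2076.
Balance at x = 155 requires (2076 + w·200) / (15 + w) = 155.
Rearranging, w·(200 − 155) = 155·15 − 2076 = 249, so w ≈ 249/45 = 5.53.

w ≈ 5.5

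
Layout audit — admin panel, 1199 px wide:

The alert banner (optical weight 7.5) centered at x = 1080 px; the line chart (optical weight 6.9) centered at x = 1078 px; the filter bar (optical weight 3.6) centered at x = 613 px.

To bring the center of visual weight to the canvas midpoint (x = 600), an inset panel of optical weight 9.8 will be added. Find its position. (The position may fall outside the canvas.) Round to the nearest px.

x ≈ -109

New total weight: (7.5 + 6.9 + 3.6) + 9.8 = 27.8.
Along x: (17745.0 + 9.8·x) / 27.8 = 600 (existing moment 7.5·1080 + 6.9·1078 + 3.6·613 = 17745.0) ⇒ x = (16680.0 − 17745.0) / 9.8 ≈ -108.67.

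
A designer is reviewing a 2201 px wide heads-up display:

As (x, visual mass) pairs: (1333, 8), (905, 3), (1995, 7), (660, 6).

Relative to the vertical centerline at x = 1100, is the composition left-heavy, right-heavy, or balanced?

Total weight = 8 + 3 + 7 + 6 = 24.
x: (8·1333 + 3·905 + 7·1995 + 6·660) / 24 = 31304 / 24 ≈ 1304.33
1304.3 vs midline 1100 → right-heavy.

right-heavy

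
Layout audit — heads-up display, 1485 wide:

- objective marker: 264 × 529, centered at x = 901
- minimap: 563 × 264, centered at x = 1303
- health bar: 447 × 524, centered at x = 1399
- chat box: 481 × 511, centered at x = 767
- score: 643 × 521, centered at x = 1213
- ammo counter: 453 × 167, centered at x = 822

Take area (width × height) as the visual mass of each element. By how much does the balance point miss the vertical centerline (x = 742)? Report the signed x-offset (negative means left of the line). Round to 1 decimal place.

Areas: objective marker 264·529 = 139656, minimap 563·264 = 148632, health bar 447·524 = 234228, chat box 481·511 = 245791, score 643·521 = 335003, ammo counter 453·167 = 75651. Total weight = 1178961.
Σw·x = 1304247982; x̄ = 1304247982/1178961 ≈ 1106.27.
Against x = 742, that's 1106.27 − 742 = 364.27.

≈ 364.3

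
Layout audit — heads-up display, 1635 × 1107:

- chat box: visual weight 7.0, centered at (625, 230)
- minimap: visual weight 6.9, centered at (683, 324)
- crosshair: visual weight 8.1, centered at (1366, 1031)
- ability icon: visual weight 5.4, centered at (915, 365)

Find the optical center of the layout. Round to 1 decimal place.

Weights sum to 7.0 + 6.9 + 8.1 + 5.4 = 27.4.
x: (7.0·625 + 6.9·683 + 8.1·1366 + 5.4·915) / 27.4 = 25093.3 / 27.4 ≈ 915.81
y: (7.0·230 + 6.9·324 + 8.1·1031 + 5.4·365) / 27.4 = 14167.7 / 27.4 ≈ 517.07

(915.8, 517.1)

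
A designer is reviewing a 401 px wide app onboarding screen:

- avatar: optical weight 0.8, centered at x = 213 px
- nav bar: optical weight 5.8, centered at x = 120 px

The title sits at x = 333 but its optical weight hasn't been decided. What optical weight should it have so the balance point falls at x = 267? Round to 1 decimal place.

Existing Σw = 6.6 (0.8 + 5.8); existing moment 0.8·213 + 5.8·120 = 866.4.
For the centroid to hit 267: (866.4 + w·333) / (6.6 + w) = 267.
Rearranging, w·(333 − 267) = 267·6.6 − 866.4 = 895.8, so w ≈ 895.8/66 = 13.57.

w ≈ 13.6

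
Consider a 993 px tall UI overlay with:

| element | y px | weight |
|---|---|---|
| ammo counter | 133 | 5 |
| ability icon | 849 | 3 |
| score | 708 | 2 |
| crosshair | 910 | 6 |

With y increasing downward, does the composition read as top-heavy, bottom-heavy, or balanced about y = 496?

bottom-heavy

Σw = 5 + 3 + 2 + 6 = 16.
y-moment: 5·133 + 3·849 + 2·708 + 6·910 = 10088; centroid 10088/16 ≈ 630.50.
Since 630.5 is below (larger y than) 496, the composition reads bottom-heavy.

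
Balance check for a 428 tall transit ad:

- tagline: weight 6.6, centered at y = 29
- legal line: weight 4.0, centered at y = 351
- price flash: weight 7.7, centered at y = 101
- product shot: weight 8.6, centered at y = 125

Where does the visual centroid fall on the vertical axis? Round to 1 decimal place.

Σw = 6.6 + 4.0 + 7.7 + 8.6 = 26.9.
y-moment: 6.6·29 + 4.0·351 + 7.7·101 + 8.6·125 = 3448.1; centroid 3448.1/26.9 ≈ 128.18.

y ≈ 128.2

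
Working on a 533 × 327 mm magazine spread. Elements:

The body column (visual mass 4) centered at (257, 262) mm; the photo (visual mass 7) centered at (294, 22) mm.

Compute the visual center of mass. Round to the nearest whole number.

Σw = 4 + 7 = 11.
Σw·x = 4·257 + 7·294 = 3086, so x̄ = 3086/11 ≈ 280.55.
Σw·y = 4·262 + 7·22 = 1202, so ȳ = 1202/11 ≈ 109.27.

(281, 109)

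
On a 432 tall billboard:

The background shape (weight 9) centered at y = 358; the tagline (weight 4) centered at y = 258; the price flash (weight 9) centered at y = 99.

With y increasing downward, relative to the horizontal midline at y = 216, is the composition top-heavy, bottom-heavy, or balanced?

Weights sum to 9 + 4 + 9 = 22.
Σw·y = 9·358 + 4·258 + 9·99 = 5145, so ȳ = 5145/22 ≈ 233.86.
233.9 lies below (larger y than) the midline 216, so the layout is bottom-heavy.

bottom-heavy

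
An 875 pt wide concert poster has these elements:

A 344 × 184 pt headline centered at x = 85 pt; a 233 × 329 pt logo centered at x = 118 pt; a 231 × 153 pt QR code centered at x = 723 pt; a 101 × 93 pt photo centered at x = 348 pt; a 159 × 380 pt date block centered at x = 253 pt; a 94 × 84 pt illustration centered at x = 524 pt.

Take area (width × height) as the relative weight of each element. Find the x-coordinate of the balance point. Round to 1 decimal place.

Taking area as weight: headline 344·184 = 63296, logo 233·329 = 76657, QR code 231·153 = 35343, photo 101·93 = 9393, date block 159·380 = 60420, illustration 94·84 = 7896. Sum 253005.
x-moment: 63296·85 + 76657·118 + 35343·723 + 9393·348 + 60420·253 + 7896·524 = 62671203; centroid 62671203/253005 ≈ 247.71.

x ≈ 247.7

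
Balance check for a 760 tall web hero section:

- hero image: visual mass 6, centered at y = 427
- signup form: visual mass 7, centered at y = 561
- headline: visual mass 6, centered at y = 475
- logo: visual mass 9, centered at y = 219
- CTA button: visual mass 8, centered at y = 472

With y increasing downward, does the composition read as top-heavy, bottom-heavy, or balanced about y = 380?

Σw = 6 + 7 + 6 + 9 + 8 = 36.
y: (6·427 + 7·561 + 6·475 + 9·219 + 8·472) / 36 = 15086 / 36 ≈ 419.06
Since 419.1 is below (larger y than) 380, the composition reads bottom-heavy.

bottom-heavy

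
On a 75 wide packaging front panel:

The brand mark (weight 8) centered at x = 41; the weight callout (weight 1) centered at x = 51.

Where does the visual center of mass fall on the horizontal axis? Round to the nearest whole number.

x ≈ 42

Weights sum to 8 + 1 = 9.
Σw·x = 8·41 + 1·51 = 379, so x̄ = 379/9 ≈ 42.11.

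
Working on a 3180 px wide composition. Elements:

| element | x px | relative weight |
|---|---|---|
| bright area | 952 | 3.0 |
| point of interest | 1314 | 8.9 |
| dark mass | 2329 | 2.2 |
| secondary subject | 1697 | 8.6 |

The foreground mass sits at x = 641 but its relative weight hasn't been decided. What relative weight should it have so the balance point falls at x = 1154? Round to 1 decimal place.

w ≈ 15.7

Existing Σw = 22.7 (3.0 + 8.9 + 2.2 + 8.6); existing moment 3.0·952 + 8.9·1314 + 2.2·2329 + 8.6·1697 = 34268.6.
For the centroid to hit 1154: (34268.6 + w·641) / (22.7 + w) = 1154.
So w = (1154·22.7 − 34268.6)/(641 − 1154) = -8072.8/-513 ≈ 15.74.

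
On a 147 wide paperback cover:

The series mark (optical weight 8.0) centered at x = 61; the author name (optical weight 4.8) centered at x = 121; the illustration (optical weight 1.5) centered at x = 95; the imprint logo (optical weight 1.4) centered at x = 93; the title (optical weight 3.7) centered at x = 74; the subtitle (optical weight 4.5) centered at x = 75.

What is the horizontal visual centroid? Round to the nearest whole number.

x ≈ 82

Total weight = 8.0 + 4.8 + 1.5 + 1.4 + 3.7 + 4.5 = 23.9.
Σw·x = 1952.8; x̄ = 1952.8/23.9 ≈ 81.71.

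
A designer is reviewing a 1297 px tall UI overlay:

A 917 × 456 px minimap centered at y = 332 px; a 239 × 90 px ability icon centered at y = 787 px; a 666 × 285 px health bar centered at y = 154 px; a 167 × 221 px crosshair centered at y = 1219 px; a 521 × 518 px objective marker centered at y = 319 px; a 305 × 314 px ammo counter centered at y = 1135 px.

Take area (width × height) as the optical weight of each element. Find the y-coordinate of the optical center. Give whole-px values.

Areas → weights: minimap 917·456 = 418152, ability icon 239·90 = 21510, health bar 666·285 = 189810, crosshair 167·221 = 36907, objective marker 521·518 = 269878, ammo counter 305·314 = 95770; Σw = 1032027.
y: (418152·332 + 21510·787 + 189810·154 + 36907·1219 + 269878·319 + 95770·1135) / 1032027 = 424765239 / 1032027 ≈ 411.58

y ≈ 412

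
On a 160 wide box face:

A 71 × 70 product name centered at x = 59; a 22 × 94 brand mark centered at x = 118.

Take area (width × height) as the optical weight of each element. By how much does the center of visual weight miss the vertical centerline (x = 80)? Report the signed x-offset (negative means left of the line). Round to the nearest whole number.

Areas: product name 71·70 = 4970, brand mark 22·94 = 2068. Total weight = 7038.
Σw·x = 4970·59 + 2068·118 = 537254, so x̄ = 537254/7038 ≈ 76.34.
Difference: 76.34 − 80 ≈ -3.66.

≈ -4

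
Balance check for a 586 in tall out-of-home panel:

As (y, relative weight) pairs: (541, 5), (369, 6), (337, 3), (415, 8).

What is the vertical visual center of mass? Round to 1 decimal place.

y ≈ 420.5

Weights sum to 5 + 6 + 3 + 8 = 22.
y: (5·541 + 6·369 + 3·337 + 8·415) / 22 = 9250 / 22 ≈ 420.45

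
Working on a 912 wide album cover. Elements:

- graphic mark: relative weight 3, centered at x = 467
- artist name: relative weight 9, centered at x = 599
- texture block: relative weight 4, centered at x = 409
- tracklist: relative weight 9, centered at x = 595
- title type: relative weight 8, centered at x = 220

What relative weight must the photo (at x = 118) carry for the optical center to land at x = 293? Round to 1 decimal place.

Known weights sum to 3 + 9 + 4 + 9 + 8 = 33; their moment is 3·467 + 9·599 + 4·409 + 9·595 + 8·220 = 15543.
For the centroid to hit 293: (15543 + w·118) / (33 + w) = 293.
Rearranging, w·(118 − 293) = 293·33 − 15543 = -5874, so w ≈ -5874/-175 = 33.57.

w ≈ 33.6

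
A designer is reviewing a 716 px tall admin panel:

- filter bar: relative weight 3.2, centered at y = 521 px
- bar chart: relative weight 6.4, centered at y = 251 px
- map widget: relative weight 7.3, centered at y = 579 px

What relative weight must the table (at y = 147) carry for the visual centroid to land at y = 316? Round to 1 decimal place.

Fixed elements: Σw = 3.2 + 6.4 + 7.3 = 16.9, Σw·y = 3.2·521 + 6.4·251 + 7.3·579 = 7500.3.
Balance at y = 316 requires (7500.3 + w·147) / (16.9 + w) = 316.
Solving: w = (316·16.9 − 7500.3) / (147 − 316) = -2159.9 / -169 ≈ 12.78.

w ≈ 12.8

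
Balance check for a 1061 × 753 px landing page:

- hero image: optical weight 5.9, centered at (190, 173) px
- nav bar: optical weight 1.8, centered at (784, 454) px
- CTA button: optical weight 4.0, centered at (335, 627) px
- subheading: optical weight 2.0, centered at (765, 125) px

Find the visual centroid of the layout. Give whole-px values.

Σw = 5.9 + 1.8 + 4.0 + 2.0 = 13.7.
x: (5.9·190 + 1.8·784 + 4.0·335 + 2.0·765) / 13.7 = 5402.2 / 13.7 ≈ 394.32
y: (5.9·173 + 1.8·454 + 4.0·627 + 2.0·125) / 13.7 = 4595.9 / 13.7 ≈ 335.47

(394, 335)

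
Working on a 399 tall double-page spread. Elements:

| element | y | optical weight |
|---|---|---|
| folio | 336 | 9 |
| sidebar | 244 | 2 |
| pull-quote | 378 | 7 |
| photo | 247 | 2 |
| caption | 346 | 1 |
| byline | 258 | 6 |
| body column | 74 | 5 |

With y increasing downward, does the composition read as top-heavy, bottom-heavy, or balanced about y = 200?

bottom-heavy

Total weight = 9 + 2 + 7 + 2 + 1 + 6 + 5 = 32.
Σw·y = 8916; ȳ = 8916/32 ≈ 278.62.
278.6 vs midline 200 → bottom-heavy.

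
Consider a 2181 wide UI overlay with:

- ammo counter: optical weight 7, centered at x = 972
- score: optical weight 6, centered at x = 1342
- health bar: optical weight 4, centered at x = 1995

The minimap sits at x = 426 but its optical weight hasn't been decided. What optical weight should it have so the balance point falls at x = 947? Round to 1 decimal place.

Existing Σw = 17 (7 + 6 + 4); existing moment 7·972 + 6·1342 + 4·1995 = 22836.
Set Σw·x/Σw = 947: (22836 + 426w) = 947·(17 + w).
So w = (947·17 − 22836)/(426 − 947) = -6737/-521 ≈ 12.93.

w ≈ 12.9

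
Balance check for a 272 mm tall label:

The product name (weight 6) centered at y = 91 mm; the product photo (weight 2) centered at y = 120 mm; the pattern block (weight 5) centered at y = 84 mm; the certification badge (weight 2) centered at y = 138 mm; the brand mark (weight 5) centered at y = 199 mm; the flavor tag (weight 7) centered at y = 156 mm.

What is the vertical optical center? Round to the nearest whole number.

Total weight = 6 + 2 + 5 + 2 + 5 + 7 = 27.
Σw·y = 6·91 + 2·120 + 5·84 + 2·138 + 5·199 + 7·156 = 3569, so ȳ = 3569/27 ≈ 132.19.

y ≈ 132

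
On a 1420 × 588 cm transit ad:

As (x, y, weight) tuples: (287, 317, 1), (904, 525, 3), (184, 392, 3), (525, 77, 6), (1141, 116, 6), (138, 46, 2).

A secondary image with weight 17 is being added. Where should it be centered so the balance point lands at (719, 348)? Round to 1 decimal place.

(794.1, 523.9)

After adding the secondary image, total weight = 1 + 3 + 3 + 6 + 6 + 2 + 17 = 38.
x: target moment 38×719 = 27322; current 1·287 + 3·904 + 3·184 + 6·525 + 6·1141 + 2·138 = 13823; the secondary image supplies 13499, so x = 13499/17 ≈ 794.06.
y: target moment 38×348 = 13224; current 1·317 + 3·525 + 3·392 + 6·77 + 6·116 + 2·46 = 4318; the secondary image supplies 8906, so y = 8906/17 ≈ 523.88.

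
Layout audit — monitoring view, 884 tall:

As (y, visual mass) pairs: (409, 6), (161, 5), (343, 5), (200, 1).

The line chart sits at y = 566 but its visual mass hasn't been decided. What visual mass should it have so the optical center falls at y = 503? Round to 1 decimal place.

w ≈ 53.6

Existing Σw = 17 (6 + 5 + 5 + 1); existing moment 6·409 + 5·161 + 5·343 + 1·200 = 5174.
For the centroid to hit 503: (5174 + w·566) / (17 + w) = 503.
So w = (503·17 − 5174)/(566 − 503) = 3377/63 ≈ 53.60.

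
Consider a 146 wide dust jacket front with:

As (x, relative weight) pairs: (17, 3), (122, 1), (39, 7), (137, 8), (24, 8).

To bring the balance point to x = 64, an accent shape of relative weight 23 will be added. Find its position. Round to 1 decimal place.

x ≈ 63.7

With the accent shape, Σw becomes 3 + 1 + 7 + 8 + 8 + 23 = 50.
Along x: (1734 + 23·x) / 50 = 64 (existing moment 3·17 + 1·122 + 7·39 + 8·137 + 8·24 = 1734) ⇒ x = (3200 − 1734) / 23 ≈ 63.74.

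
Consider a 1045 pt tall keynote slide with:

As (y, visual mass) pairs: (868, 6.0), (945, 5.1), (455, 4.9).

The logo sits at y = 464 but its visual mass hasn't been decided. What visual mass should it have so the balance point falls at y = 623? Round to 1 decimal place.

Known weights sum to 6.0 + 5.1 + 4.9 = 16.0; their moment is 6.0·868 + 5.1·945 + 4.9·455 = 12257.0.
Set Σw·y/Σw = 623: (12257.0 + 464w) = 623·(16.0 + w).
So w = (623·16.0 − 12257.0)/(464 − 623) = -2289.0/-159 ≈ 14.40.

w ≈ 14.4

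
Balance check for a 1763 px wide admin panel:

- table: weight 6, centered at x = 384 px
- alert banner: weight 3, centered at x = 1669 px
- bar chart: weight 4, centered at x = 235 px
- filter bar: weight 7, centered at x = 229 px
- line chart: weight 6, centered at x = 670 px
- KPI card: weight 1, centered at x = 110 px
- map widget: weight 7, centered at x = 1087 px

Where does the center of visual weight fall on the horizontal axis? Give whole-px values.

x ≈ 635

Weights sum to 6 + 3 + 4 + 7 + 6 + 1 + 7 = 34.
x-moment: 6·384 + 3·1669 + 4·235 + 7·229 + 6·670 + 1·110 + 7·1087 = 21593; centroid 21593/34 ≈ 635.09.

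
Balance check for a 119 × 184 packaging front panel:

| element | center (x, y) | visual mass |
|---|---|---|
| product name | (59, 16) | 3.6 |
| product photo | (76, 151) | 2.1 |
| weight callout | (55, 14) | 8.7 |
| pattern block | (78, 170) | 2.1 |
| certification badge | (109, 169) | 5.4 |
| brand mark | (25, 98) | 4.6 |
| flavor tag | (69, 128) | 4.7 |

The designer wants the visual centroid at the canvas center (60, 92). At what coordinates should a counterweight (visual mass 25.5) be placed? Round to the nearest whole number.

New total weight: (3.6 + 2.1 + 8.7 + 2.1 + 5.4 + 4.6 + 4.7) + 25.5 = 56.7.
x: need Σw·x = 56.7·60 = 3402.0. Existing = 3.6·59 + 2.1·76 + 8.7·55 + 2.1·78 + 5.4·109 + 4.6·25 + 4.7·69 = 2042.2. Remainder 1359.8 / 25.5 ≈ 53.33.
y: need Σw·y = 56.7·92 = 5216.4. Existing = 3.6·16 + 2.1·151 + 8.7·14 + 2.1·170 + 5.4·169 + 4.6·98 + 4.7·128 = 2818.5. Remainder 2397.9 / 25.5 ≈ 94.04.

(53, 94)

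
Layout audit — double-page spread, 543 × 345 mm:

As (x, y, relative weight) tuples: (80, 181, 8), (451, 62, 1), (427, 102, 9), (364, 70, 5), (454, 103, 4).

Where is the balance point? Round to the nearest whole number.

(317, 118)

Total weight = 8 + 1 + 9 + 5 + 4 = 27.
x: (8·80 + 1·451 + 9·427 + 5·364 + 4·454) / 27 = 8570 / 27 ≈ 317.41
y: (8·181 + 1·62 + 9·102 + 5·70 + 4·103) / 27 = 3190 / 27 ≈ 118.15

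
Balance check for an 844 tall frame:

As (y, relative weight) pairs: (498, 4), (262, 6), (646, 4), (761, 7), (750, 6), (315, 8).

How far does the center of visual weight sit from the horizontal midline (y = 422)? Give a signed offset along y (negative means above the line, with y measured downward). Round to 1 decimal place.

≈ 106.4

Σw = 4 + 6 + 4 + 7 + 6 + 8 = 35.
y: moment 18495 / weight 35 ≈ 528.43
Against y = 422, that's 528.43 − 422 = 106.43.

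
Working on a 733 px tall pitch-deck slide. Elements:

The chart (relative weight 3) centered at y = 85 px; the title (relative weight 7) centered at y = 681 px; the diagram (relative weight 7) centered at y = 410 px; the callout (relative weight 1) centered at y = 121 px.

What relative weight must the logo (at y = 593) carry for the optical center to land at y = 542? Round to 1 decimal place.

w ≈ 34.2

Existing Σw = 18 (3 + 7 + 7 + 1); existing moment 3·85 + 7·681 + 7·410 + 1·121 = 8013.
Set Σw·y/Σw = 542: (8013 + 593w) = 542·(18 + w).
Rearranging, w·(593 − 542) = 542·18 − 8013 = 1743, so w ≈ 1743/51 = 34.18.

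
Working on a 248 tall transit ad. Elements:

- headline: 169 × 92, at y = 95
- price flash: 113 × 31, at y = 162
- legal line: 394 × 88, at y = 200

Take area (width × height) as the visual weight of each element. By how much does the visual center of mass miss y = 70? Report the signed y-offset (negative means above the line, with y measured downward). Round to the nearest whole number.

Taking area as weight: headline 169·92 = 15548, price flash 113·31 = 3503, legal line 394·88 = 34672. Sum 53723.
y: (15548·95 + 3503·162 + 34672·200) / 53723 = 8978946 / 53723 ≈ 167.13
Offset from y = 70: 167.13 − 70 ≈ 97.13.

≈ 97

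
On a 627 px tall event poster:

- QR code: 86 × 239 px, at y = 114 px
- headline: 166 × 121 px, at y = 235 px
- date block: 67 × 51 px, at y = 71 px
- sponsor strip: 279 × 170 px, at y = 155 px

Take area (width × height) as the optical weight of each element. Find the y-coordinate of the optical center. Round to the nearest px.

y ≈ 160

Taking area as weight: QR code 86·239 = 20554, headline 166·121 = 20086, date block 67·51 = 3417, sponsor strip 279·170 = 47430. Sum 91487.
y: (20554·114 + 20086·235 + 3417·71 + 47430·155) / 91487 = 14657623 / 91487 ≈ 160.22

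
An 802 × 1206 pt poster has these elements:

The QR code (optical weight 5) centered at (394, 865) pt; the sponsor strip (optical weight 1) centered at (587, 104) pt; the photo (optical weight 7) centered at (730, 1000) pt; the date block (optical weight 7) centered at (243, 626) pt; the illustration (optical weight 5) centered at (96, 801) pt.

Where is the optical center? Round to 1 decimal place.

(393.9, 792.6)

Weights sum to 5 + 1 + 7 + 7 + 5 = 25.
Σw·x = 5·394 + 1·587 + 7·730 + 7·243 + 5·96 = 9848, so x̄ = 9848/25 ≈ 393.92.
Σw·y = 5·865 + 1·104 + 7·1000 + 7·626 + 5·801 = 19816, so ȳ = 19816/25 ≈ 792.64.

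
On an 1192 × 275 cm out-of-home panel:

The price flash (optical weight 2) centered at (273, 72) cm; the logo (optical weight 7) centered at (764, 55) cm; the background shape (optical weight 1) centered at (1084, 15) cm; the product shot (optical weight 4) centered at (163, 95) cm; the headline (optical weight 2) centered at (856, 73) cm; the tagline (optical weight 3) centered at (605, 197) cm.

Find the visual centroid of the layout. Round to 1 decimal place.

(587.2, 87.4)

Total weight = 2 + 7 + 1 + 4 + 2 + 3 = 19.
Σw·x = 11157; x̄ = 11157/19 ≈ 587.21.
Σw·y = 1661; ȳ = 1661/19 ≈ 87.42.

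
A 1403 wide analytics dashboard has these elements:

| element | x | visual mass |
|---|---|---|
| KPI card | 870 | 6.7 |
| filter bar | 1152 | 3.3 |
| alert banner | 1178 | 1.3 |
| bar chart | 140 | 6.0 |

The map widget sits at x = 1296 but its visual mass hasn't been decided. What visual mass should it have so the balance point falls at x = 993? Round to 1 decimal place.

Fixed elements: Σw = 6.7 + 3.3 + 1.3 + 6.0 = 17.3, Σw·x = 6.7·870 + 3.3·1152 + 1.3·1178 + 6.0·140 = 12002.0.
Set Σw·x/Σw = 993: (12002.0 + 1296w) = 993·(17.3 + w).
So w = (993·17.3 − 12002.0)/(1296 − 993) = 5176.9/303 ≈ 17.09.

w ≈ 17.1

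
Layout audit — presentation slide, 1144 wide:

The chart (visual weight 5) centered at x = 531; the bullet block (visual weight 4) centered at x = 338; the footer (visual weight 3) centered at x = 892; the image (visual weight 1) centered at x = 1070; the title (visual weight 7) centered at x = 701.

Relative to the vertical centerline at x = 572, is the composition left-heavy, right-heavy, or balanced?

Weights sum to 5 + 4 + 3 + 1 + 7 = 20.
x: (5·531 + 4·338 + 3·892 + 1·1070 + 7·701) / 20 = 12660 / 20 ≈ 633.00
Since 633.0 is right of 572, the composition reads right-heavy.

right-heavy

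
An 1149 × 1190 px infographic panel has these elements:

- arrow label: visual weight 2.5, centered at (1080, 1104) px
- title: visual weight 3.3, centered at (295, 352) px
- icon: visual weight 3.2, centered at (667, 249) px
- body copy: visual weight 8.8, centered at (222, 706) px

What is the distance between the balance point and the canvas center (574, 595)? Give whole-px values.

Weights sum to 2.5 + 3.3 + 3.2 + 8.8 = 17.8.
Σw·x = 2.5·1080 + 3.3·295 + 3.2·667 + 8.8·222 = 7761.5, so x̄ = 7761.5/17.8 ≈ 436.04.
Σw·y = 2.5·1104 + 3.3·352 + 3.2·249 + 8.8·706 = 10931.2, so ȳ = 10931.2/17.8 ≈ 614.11.
Offset from (574, 595): Δx ≈ -137.96, Δy ≈ 19.11; distance = √(Δx² + Δy²) ≈ 139.28.

≈ 139 px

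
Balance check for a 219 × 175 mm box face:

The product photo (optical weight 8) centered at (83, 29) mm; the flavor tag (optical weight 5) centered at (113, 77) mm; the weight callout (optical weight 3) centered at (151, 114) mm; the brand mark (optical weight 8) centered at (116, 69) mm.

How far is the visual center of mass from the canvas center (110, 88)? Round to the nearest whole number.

Σw = 8 + 5 + 3 + 8 = 24.
x-moment: 8·83 + 5·113 + 3·151 + 8·116 = 2610; centroid 2610/24 ≈ 108.75.
y-moment: 8·29 + 5·77 + 3·114 + 8·69 = 1511; centroid 1511/24 ≈ 62.96.
Relative to (110, 88): Δ = (-1.25, -25.04); |Δ| = √(-1.25² + -25.04²) ≈ 25.07.

≈ 25 mm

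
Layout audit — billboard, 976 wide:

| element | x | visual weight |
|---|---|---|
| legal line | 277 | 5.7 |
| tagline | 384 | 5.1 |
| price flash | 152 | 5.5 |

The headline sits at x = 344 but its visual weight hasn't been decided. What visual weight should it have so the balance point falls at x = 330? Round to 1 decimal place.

Fixed elements: Σw = 5.7 + 5.1 + 5.5 = 16.3, Σw·x = 5.7·277 + 5.1·384 + 5.5·152 = 4373.3.
For the centroid to hit 330: (4373.3 + w·344) / (16.3 + w) = 330.
So w = (330·16.3 − 4373.3)/(344 − 330) = 1005.7/14 ≈ 71.84.

w ≈ 71.8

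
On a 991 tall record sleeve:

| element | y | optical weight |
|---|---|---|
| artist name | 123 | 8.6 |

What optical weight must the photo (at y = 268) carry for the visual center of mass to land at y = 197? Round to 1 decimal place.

Known: weight 8.6 with moment 8.6·123 = 1057.8.
For the centroid to hit 197: (1057.8 + w·268) / (8.6 + w) = 197.
Solving: w = (197·8.6 − 1057.8) / (268 − 197) = 636.4 / 71 ≈ 8.96.

w ≈ 9.0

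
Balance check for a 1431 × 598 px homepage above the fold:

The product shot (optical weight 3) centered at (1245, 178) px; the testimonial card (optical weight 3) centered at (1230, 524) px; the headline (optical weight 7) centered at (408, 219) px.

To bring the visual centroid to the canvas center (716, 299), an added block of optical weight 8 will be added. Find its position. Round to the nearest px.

(594, 330)

With the added block, Σw becomes 3 + 3 + 7 + 8 = 21.
x: need Σw·x = 21·716 = 15036. Existing = 3·1245 + 3·1230 + 7·408 = 10281. Remainder 4755 / 8 ≈ 594.38.
y: need Σw·y = 21·299 = 6279. Existing = 3·178 + 3·524 + 7·219 = 3639. Remainder 2640 / 8 ≈ 330.00.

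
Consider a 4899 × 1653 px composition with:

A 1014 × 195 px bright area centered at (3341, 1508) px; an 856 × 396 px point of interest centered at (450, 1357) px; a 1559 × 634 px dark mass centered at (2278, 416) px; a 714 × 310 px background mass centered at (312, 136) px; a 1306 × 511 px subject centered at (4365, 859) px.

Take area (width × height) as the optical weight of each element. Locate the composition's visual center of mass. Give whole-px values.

Areas → weights: bright area 1014·195 = 197730, point of interest 856·396 = 338976, dark mass 1559·634 = 988406, background mass 714·310 = 221340, subject 1306·511 = 667366; Σw = 2413818.
x-moment: 197730·3341 + 338976·450 + 988406·2278 + 221340·312 + 667366·4365 = 6046854668; centroid 6046854668/2413818 ≈ 2505.10.
y-moment: 197730·1508 + 338976·1357 + 988406·416 + 221340·136 + 667366·859 = 1772713802; centroid 1772713802/2413818 ≈ 734.40.

(2505, 734)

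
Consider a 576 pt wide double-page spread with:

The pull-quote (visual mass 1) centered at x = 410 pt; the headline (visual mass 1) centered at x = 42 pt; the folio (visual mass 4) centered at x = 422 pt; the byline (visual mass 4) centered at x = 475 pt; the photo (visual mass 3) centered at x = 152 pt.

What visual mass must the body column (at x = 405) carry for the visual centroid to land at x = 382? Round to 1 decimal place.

Existing Σw = 13 (1 + 1 + 4 + 4 + 3); existing moment 1·410 + 1·42 + 4·422 + 4·475 + 3·152 = 4496.
Balance at x = 382 requires (4496 + w·405) / (13 + w) = 382.
So w = (382·13 − 4496)/(405 − 382) = 470/23 ≈ 20.43.

w ≈ 20.4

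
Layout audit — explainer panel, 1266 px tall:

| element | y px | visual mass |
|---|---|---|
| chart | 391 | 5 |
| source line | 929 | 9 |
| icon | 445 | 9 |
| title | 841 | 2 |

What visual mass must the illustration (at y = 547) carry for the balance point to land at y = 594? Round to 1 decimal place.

Existing Σw = 25 (5 + 9 + 9 + 2); existing moment 5·391 + 9·929 + 9·445 + 2·841 = 16003.
Balance at y = 594 requires (16003 + w·547) / (25 + w) = 594.
Rearranging, w·(547 − 594) = 594·25 − 16003 = -1153, so w ≈ -1153/-47 = 24.53.

w ≈ 24.5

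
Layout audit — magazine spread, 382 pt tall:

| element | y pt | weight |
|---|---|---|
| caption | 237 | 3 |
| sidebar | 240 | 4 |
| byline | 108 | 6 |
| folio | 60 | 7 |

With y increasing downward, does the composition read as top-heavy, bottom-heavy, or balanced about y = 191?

Weights sum to 3 + 4 + 6 + 7 = 20.
y: (3·237 + 4·240 + 6·108 + 7·60) / 20 = 2739 / 20 ≈ 136.95
Since 136.9 is above (smaller y than) 191, the composition reads top-heavy.

top-heavy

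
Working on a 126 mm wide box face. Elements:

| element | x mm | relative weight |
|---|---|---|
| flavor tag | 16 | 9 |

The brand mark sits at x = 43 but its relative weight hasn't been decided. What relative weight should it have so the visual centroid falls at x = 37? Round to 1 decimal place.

w ≈ 31.5

Known: weight 9 with moment 9·16 = 144.
Balance at x = 37 requires (144 + w·43) / (9 + w) = 37.
So w = (37·9 − 144)/(43 − 37) = 189/6 ≈ 31.50.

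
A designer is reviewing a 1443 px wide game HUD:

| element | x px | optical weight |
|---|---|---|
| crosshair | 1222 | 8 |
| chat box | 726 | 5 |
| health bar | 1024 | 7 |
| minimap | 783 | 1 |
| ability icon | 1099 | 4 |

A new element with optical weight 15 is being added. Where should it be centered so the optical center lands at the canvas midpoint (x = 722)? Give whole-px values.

x ≈ 208

With the new element, Σw becomes 8 + 5 + 7 + 1 + 4 + 15 = 40.
x: need Σw·x = 40·722 = 28880. Existing = 8·1222 + 5·726 + 7·1024 + 1·783 + 4·1099 = 25753. Remainder 3127 / 15 ≈ 208.47.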